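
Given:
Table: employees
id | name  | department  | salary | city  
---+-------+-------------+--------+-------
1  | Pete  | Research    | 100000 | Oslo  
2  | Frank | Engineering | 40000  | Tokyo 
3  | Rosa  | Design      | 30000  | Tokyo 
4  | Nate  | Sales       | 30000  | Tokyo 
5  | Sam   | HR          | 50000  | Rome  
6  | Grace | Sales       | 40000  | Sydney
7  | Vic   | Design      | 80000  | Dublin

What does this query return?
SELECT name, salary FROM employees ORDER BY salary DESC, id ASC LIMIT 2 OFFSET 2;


Sort by salary DESC (id ASC tiebreak), then skip 2 and take 2
Rows 3 through 4

2 rows:
Sam, 50000
Frank, 40000


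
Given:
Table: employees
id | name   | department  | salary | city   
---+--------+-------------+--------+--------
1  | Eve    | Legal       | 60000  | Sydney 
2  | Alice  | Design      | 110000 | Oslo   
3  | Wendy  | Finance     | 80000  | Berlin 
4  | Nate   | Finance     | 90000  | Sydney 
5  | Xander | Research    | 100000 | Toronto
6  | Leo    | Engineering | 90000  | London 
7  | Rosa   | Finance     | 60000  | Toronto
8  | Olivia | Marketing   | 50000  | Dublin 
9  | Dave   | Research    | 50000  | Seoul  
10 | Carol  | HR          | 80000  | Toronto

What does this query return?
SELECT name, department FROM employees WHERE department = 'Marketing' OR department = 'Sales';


Filtering: department = 'Marketing' OR 'Sales'
Matching: 1 rows

1 rows:
Olivia, Marketing


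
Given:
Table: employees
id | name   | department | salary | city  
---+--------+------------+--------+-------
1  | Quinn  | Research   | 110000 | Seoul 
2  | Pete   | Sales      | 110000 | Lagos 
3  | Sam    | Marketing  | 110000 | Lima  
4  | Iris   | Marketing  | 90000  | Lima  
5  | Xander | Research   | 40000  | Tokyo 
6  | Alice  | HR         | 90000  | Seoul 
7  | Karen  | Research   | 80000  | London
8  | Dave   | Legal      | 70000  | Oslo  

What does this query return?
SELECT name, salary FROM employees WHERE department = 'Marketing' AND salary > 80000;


Filtering: department = 'Marketing' AND salary > 80000
Matching: 2 rows

2 rows:
Sam, 110000
Iris, 90000


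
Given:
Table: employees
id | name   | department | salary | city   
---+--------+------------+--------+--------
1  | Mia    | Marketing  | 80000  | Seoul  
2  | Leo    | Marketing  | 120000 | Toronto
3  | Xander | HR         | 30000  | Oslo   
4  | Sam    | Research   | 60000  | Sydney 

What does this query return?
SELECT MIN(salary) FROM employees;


Salaries: 80000, 120000, 30000, 60000
MIN = 30000

30000


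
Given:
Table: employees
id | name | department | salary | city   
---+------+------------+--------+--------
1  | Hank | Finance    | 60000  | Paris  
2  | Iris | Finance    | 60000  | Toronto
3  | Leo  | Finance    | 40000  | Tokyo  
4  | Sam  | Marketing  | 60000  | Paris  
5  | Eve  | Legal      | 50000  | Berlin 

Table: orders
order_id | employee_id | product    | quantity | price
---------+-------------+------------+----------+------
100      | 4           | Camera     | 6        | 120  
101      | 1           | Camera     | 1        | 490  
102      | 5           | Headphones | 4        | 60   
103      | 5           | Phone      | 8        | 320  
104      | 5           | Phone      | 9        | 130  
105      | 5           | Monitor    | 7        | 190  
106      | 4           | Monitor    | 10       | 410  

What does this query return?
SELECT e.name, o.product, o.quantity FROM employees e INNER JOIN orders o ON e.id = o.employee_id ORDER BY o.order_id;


Joining employees.id = orders.employee_id:
  employee Sam (id=4) -> order Camera
  employee Hank (id=1) -> order Camera
  employee Eve (id=5) -> order Headphones
  employee Eve (id=5) -> order Phone
  employee Eve (id=5) -> order Phone
  employee Eve (id=5) -> order Monitor
  employee Sam (id=4) -> order Monitor


7 rows:
Sam, Camera, 6
Hank, Camera, 1
Eve, Headphones, 4
Eve, Phone, 8
Eve, Phone, 9
Eve, Monitor, 7
Sam, Monitor, 10


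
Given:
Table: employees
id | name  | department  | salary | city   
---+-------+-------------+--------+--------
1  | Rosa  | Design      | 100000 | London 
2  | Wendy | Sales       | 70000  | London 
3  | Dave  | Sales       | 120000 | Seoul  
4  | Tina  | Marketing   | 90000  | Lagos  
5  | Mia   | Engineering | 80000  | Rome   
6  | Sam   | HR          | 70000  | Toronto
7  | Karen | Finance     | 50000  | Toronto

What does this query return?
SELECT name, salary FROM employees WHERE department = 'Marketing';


Filtering: department = 'Marketing'
Matching rows: 1

1 rows:
Tina, 90000


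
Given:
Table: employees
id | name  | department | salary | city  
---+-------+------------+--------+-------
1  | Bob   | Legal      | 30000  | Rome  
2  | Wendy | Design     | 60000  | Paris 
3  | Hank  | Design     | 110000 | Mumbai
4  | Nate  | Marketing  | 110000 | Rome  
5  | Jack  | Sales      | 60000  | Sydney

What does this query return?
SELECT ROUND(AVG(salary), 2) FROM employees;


SUM(salary) = 370000
COUNT = 5
ROUND(AVG, 2) = ROUND(370000 / 5, 2) = 74000.0

74000.0


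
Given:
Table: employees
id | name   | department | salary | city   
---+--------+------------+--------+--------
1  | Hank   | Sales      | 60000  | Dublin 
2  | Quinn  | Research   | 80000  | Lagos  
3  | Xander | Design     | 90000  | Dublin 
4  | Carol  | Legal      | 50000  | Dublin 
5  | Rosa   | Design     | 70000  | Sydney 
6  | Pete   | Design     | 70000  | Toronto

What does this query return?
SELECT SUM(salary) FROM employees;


SUM(salary) = 60000 + 80000 + 90000 + 50000 + 70000 + 70000 = 420000

420000


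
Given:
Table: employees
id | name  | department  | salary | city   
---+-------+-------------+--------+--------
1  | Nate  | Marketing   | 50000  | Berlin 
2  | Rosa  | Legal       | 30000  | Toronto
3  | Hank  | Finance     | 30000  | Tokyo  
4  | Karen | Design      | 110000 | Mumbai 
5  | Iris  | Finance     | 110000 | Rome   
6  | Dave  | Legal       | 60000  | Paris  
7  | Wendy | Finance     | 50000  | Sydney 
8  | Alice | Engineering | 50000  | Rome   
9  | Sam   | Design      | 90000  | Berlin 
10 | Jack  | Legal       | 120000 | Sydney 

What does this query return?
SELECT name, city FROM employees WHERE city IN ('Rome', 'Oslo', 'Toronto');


Filtering: city IN ('Rome', 'Oslo', 'Toronto')
Matching: 3 rows

3 rows:
Rosa, Toronto
Iris, Rome
Alice, Rome


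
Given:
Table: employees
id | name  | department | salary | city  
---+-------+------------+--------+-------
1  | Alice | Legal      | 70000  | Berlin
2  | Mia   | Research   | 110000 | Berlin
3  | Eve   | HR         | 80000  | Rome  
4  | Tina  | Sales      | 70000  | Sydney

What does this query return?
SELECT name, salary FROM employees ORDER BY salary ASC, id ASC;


Sorting by salary ASC, then id ASC for ties

4 rows:
Alice, 70000
Tina, 70000
Eve, 80000
Mia, 110000


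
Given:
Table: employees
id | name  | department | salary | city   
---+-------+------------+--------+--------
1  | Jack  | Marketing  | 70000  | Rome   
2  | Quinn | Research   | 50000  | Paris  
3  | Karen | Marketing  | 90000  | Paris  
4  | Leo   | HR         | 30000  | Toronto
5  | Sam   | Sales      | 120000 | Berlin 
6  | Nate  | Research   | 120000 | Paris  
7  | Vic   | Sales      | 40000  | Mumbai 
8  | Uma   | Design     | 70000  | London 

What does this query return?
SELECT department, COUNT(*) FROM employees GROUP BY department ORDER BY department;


Assigning each row to its department group:
  Jack -> Marketing
  Quinn -> Research
  Karen -> Marketing
  Leo -> HR
  Sam -> Sales
  Nate -> Research
  Vic -> Sales
  Uma -> Design


5 groups:
Design, 1
HR, 1
Marketing, 2
Research, 2
Sales, 2


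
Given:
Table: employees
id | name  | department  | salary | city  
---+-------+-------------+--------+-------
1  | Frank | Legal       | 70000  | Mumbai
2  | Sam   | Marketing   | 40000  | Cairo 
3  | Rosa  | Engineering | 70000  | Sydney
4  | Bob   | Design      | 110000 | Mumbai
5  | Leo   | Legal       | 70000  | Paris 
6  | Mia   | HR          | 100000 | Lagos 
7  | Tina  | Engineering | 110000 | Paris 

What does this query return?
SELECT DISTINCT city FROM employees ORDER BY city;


All 'city' values (row order): Mumbai, Cairo, Sydney, Mumbai, Paris, Lagos, Paris
Removing duplicates leaves 5 unique value(s).

5 values:
Cairo
Lagos
Mumbai
Paris
Sydney


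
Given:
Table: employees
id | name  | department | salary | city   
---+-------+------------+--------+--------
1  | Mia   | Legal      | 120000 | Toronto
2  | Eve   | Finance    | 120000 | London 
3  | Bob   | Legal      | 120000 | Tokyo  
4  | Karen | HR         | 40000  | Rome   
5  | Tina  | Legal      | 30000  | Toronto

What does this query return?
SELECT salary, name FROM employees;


Projecting columns: salary, name

5 rows:
120000, Mia
120000, Eve
120000, Bob
40000, Karen
30000, Tina


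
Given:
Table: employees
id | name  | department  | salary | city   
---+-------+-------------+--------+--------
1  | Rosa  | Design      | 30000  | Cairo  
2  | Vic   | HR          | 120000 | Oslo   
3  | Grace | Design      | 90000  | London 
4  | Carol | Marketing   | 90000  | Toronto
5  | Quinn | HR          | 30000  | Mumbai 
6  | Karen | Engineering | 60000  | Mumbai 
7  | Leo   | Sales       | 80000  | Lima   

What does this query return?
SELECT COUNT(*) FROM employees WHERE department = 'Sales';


Counting rows where department = 'Sales'
  Leo -> MATCH


1


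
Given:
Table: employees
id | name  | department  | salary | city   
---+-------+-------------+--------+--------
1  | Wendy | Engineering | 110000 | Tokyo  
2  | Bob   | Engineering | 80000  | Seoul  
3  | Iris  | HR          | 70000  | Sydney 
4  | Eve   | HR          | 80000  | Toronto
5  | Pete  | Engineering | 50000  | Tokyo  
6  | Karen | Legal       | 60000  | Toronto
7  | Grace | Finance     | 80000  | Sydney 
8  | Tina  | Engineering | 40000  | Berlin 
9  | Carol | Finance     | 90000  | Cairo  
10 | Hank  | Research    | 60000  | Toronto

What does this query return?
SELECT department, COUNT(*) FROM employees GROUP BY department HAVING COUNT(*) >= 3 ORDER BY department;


Groups with count >= 3:
  Engineering: 4 -> PASS
  Finance: 2 -> filtered out
  HR: 2 -> filtered out
  Legal: 1 -> filtered out
  Research: 1 -> filtered out


1 groups:
Engineering, 4


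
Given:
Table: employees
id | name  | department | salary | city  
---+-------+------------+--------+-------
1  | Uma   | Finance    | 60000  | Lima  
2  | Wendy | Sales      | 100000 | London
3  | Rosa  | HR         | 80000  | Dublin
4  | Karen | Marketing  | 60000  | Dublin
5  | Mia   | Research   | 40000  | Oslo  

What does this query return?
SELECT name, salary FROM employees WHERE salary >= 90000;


Filtering: salary >= 90000
Matching: 1 rows

1 rows:
Wendy, 100000


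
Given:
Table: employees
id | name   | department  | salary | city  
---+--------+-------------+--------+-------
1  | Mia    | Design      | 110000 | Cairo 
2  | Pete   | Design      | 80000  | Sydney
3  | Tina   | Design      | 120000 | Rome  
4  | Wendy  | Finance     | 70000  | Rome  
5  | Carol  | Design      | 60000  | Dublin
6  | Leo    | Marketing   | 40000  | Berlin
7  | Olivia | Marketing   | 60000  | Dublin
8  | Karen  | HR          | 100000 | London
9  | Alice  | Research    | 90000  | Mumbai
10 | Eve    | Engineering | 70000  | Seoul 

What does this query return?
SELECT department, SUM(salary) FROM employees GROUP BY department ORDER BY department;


Summing salary within each department:
  Design: 110000 + 80000 + 120000 + 60000 = 370000
  Engineering: 70000 = 70000
  Finance: 70000 = 70000
  HR: 100000 = 100000
  Marketing: 40000 + 60000 = 100000
  Research: 90000 = 90000


6 groups:
Design, 370000
Engineering, 70000
Finance, 70000
HR, 100000
Marketing, 100000
Research, 90000


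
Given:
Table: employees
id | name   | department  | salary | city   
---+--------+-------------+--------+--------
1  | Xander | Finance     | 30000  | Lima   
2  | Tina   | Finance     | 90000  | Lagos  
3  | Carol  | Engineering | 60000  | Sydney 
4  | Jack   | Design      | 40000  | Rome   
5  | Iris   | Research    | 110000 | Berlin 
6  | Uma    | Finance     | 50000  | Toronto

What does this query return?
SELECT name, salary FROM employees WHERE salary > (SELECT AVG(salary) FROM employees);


Subquery: AVG(salary) = 63333.33
Filtering: salary > 63333.33
  Tina (90000) -> MATCH
  Iris (110000) -> MATCH


2 rows:
Tina, 90000
Iris, 110000


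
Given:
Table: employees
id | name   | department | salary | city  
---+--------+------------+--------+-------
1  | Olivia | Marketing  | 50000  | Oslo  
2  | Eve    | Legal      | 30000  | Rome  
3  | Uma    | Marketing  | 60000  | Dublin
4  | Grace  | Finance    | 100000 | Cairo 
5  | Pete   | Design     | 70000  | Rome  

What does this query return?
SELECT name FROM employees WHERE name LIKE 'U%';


LIKE 'U%' matches names starting with 'U'
Matching: 1

1 rows:
Uma


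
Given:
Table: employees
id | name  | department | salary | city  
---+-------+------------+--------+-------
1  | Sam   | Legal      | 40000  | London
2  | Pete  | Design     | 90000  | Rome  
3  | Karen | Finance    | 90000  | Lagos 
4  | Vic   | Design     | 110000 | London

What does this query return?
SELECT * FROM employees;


SELECT * returns all 4 rows with all columns

4 rows:
1, Sam, Legal, 40000, London
2, Pete, Design, 90000, Rome
3, Karen, Finance, 90000, Lagos
4, Vic, Design, 110000, London


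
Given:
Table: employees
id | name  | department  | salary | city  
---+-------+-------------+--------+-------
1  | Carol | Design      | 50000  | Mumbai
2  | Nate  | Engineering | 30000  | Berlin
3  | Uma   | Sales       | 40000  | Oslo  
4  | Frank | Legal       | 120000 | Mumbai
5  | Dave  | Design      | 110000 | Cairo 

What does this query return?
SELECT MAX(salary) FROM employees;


Salaries: 50000, 30000, 40000, 120000, 110000
MAX = 120000

120000


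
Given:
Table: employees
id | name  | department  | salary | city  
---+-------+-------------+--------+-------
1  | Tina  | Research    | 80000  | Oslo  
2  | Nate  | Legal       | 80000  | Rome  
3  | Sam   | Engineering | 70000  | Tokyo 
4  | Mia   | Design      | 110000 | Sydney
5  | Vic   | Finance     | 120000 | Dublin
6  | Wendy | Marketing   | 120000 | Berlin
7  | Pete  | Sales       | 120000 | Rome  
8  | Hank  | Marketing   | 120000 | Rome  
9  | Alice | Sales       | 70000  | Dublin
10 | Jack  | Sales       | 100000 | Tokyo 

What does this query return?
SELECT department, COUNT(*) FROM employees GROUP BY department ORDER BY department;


Assigning each row to its department group:
  Tina -> Research
  Nate -> Legal
  Sam -> Engineering
  Mia -> Design
  Vic -> Finance
  Wendy -> Marketing
  Pete -> Sales
  Hank -> Marketing
  Alice -> Sales
  Jack -> Sales


7 groups:
Design, 1
Engineering, 1
Finance, 1
Legal, 1
Marketing, 2
Research, 1
Sales, 3


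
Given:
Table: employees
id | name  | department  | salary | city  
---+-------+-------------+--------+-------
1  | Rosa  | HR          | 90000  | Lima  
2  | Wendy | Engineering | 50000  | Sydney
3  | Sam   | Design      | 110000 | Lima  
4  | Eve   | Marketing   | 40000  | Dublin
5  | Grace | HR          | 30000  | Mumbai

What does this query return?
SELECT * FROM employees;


SELECT * returns all 5 rows with all columns

5 rows:
1, Rosa, HR, 90000, Lima
2, Wendy, Engineering, 50000, Sydney
3, Sam, Design, 110000, Lima
4, Eve, Marketing, 40000, Dublin
5, Grace, HR, 30000, Mumbai


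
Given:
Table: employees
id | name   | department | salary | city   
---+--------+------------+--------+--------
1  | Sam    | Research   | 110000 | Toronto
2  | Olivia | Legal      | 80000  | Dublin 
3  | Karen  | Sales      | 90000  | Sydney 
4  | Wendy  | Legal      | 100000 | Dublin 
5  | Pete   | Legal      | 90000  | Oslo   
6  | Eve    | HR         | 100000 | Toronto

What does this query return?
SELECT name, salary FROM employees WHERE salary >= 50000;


Filtering: salary >= 50000
Matching: 6 rows

6 rows:
Sam, 110000
Olivia, 80000
Karen, 90000
Wendy, 100000
Pete, 90000
Eve, 100000


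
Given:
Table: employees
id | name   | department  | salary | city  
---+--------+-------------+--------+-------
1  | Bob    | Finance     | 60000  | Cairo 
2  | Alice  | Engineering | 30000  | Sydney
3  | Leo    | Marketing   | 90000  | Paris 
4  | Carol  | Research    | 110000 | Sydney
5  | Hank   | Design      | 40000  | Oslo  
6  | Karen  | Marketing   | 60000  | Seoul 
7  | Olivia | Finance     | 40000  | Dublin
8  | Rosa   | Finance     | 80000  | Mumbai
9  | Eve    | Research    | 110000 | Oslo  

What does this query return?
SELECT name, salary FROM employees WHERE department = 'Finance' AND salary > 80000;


Filtering: department = 'Finance' AND salary > 80000
Matching: 0 rows

Empty result set (0 rows)


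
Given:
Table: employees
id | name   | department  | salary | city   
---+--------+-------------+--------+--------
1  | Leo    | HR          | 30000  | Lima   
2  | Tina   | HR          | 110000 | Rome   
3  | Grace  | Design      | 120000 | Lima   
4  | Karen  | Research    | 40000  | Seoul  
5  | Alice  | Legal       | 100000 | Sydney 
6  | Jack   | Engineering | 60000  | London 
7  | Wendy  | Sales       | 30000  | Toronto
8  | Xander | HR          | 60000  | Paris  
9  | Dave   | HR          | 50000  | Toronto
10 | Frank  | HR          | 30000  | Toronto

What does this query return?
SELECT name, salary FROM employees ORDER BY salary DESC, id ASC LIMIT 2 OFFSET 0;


Sort by salary DESC (id ASC tiebreak), then skip 0 and take 2
Rows 1 through 2

2 rows:
Grace, 120000
Tina, 110000


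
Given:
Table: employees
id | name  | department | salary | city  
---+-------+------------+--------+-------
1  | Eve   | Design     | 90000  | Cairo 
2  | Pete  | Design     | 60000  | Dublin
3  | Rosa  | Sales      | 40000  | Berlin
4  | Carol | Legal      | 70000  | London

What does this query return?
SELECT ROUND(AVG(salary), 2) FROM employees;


SUM(salary) = 260000
COUNT = 4
ROUND(AVG, 2) = ROUND(260000 / 4, 2) = 65000.0

65000.0


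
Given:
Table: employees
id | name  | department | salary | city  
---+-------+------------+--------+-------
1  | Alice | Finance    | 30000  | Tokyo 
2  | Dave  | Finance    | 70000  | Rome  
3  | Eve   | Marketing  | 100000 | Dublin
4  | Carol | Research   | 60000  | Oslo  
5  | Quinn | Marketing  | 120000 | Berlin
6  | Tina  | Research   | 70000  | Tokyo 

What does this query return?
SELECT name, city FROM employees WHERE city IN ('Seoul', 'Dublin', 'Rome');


Filtering: city IN ('Seoul', 'Dublin', 'Rome')
Matching: 2 rows

2 rows:
Dave, Rome
Eve, Dublin


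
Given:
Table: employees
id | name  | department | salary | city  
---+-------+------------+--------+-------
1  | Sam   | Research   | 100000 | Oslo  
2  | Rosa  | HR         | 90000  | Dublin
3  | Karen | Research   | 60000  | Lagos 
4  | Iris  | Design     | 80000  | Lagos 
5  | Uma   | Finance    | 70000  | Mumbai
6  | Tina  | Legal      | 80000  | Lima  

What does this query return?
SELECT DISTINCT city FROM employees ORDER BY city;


All 'city' values (row order): Oslo, Dublin, Lagos, Lagos, Mumbai, Lima
Removing duplicates leaves 5 unique value(s).

5 values:
Dublin
Lagos
Lima
Mumbai
Oslo


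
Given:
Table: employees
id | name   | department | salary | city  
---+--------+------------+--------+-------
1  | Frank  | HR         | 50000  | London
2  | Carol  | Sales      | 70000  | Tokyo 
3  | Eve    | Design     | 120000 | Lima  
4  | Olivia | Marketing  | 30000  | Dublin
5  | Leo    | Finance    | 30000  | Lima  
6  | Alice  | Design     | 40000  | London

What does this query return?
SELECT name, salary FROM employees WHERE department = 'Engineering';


Filtering: department = 'Engineering'
Matching rows: 0

Empty result set (0 rows)


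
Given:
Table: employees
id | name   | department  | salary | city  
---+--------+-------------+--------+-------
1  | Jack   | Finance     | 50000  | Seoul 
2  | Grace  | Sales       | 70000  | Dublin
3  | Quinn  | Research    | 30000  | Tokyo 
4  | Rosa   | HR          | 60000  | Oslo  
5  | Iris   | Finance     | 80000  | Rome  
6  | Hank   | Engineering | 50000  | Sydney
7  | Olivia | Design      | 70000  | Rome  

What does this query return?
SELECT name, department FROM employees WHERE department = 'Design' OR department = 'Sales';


Filtering: department = 'Design' OR 'Sales'
Matching: 2 rows

2 rows:
Grace, Sales
Olivia, Design


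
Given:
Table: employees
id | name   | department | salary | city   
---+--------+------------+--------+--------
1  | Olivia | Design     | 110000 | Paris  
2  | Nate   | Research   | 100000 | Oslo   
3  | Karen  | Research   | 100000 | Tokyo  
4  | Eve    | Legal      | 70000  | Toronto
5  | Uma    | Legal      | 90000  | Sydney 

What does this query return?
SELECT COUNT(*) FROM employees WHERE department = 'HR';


Counting rows where department = 'HR'


0


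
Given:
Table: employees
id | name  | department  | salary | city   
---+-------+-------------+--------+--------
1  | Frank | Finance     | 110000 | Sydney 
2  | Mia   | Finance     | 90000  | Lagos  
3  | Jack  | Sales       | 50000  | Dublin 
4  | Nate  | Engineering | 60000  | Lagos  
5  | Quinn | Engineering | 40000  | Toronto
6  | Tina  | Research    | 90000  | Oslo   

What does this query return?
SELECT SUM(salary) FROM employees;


SUM(salary) = 110000 + 90000 + 50000 + 60000 + 40000 + 90000 = 440000

440000


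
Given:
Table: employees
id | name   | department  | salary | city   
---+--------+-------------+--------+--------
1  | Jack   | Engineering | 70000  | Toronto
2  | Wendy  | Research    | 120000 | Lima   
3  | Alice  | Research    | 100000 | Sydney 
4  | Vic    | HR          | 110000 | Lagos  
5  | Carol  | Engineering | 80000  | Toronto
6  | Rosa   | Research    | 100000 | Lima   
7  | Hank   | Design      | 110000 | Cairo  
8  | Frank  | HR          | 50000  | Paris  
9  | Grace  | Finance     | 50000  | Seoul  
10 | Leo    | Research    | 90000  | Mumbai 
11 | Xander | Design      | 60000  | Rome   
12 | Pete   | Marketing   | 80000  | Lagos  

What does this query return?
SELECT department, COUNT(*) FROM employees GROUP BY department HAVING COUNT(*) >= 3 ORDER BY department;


Groups with count >= 3:
  Research: 4 -> PASS
  Design: 2 -> filtered out
  Engineering: 2 -> filtered out
  Finance: 1 -> filtered out
  HR: 2 -> filtered out
  Marketing: 1 -> filtered out


1 groups:
Research, 4


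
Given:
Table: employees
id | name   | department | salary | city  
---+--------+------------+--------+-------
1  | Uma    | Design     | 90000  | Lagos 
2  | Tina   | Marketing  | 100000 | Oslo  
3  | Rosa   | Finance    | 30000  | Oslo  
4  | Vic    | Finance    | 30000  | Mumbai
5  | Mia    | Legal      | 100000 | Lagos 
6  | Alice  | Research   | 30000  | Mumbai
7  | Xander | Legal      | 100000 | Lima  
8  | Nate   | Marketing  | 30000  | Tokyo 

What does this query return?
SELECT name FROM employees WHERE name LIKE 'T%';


LIKE 'T%' matches names starting with 'T'
Matching: 1

1 rows:
Tina


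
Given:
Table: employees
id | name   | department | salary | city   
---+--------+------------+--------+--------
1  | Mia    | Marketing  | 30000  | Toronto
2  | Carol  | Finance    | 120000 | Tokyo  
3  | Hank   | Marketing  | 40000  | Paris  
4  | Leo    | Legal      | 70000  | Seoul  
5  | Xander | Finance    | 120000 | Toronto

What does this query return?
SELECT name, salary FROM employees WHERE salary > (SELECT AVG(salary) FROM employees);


Subquery: AVG(salary) = 76000.0
Filtering: salary > 76000.0
  Carol (120000) -> MATCH
  Xander (120000) -> MATCH


2 rows:
Carol, 120000
Xander, 120000


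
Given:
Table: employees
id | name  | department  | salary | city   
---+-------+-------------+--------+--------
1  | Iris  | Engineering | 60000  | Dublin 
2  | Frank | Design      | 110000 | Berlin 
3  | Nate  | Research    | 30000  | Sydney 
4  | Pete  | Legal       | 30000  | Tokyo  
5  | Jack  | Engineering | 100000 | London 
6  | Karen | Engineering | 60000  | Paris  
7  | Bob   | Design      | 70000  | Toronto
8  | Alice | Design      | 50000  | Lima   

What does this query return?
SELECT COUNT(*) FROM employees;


COUNT(*) counts all rows

8


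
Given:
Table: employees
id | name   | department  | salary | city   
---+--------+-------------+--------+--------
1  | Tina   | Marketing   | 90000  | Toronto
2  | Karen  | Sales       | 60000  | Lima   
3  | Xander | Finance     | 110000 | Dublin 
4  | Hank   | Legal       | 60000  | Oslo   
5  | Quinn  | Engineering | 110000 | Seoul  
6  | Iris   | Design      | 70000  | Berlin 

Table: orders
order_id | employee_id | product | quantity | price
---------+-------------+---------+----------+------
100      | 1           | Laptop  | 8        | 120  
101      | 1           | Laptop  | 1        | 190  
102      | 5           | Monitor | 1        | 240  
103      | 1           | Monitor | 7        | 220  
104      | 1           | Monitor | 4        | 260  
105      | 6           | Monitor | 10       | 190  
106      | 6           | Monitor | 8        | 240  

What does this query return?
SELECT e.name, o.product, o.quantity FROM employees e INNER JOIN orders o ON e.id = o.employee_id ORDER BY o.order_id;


Joining employees.id = orders.employee_id:
  employee Tina (id=1) -> order Laptop
  employee Tina (id=1) -> order Laptop
  employee Quinn (id=5) -> order Monitor
  employee Tina (id=1) -> order Monitor
  employee Tina (id=1) -> order Monitor
  employee Iris (id=6) -> order Monitor
  employee Iris (id=6) -> order Monitor


7 rows:
Tina, Laptop, 8
Tina, Laptop, 1
Quinn, Monitor, 1
Tina, Monitor, 7
Tina, Monitor, 4
Iris, Monitor, 10
Iris, Monitor, 8


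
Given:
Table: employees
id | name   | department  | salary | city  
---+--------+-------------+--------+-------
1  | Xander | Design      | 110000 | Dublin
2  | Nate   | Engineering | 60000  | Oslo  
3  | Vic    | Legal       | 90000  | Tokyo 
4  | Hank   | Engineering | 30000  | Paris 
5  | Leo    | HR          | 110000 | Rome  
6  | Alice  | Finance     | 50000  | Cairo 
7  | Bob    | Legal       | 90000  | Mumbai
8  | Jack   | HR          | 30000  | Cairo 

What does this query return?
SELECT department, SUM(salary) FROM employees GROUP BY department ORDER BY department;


Summing salary within each department:
  Design: 110000 = 110000
  Engineering: 60000 + 30000 = 90000
  Finance: 50000 = 50000
  HR: 110000 + 30000 = 140000
  Legal: 90000 + 90000 = 180000


5 groups:
Design, 110000
Engineering, 90000
Finance, 50000
HR, 140000
Legal, 180000


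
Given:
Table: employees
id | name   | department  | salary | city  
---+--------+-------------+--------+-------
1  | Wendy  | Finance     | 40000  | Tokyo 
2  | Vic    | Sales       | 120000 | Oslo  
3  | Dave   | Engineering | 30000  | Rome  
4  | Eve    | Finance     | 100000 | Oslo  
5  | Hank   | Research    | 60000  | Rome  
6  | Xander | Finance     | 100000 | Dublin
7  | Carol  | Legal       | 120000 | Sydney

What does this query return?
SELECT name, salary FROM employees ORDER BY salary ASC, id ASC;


Sorting by salary ASC, then id ASC for ties

7 rows:
Dave, 30000
Wendy, 40000
Hank, 60000
Eve, 100000
Xander, 100000
Vic, 120000
Carol, 120000


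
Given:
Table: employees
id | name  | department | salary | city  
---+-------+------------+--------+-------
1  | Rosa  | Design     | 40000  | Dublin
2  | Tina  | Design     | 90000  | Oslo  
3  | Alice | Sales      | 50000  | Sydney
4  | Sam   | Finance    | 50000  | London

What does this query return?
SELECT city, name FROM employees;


Projecting columns: city, name

4 rows:
Dublin, Rosa
Oslo, Tina
Sydney, Alice
London, Sam


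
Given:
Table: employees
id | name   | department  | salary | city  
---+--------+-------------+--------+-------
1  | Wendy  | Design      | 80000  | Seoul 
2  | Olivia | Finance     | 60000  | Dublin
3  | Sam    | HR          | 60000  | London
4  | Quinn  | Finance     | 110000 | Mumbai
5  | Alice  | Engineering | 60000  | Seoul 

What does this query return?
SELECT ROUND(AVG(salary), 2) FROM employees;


SUM(salary) = 370000
COUNT = 5
ROUND(AVG, 2) = ROUND(370000 / 5, 2) = 74000.0

74000.0


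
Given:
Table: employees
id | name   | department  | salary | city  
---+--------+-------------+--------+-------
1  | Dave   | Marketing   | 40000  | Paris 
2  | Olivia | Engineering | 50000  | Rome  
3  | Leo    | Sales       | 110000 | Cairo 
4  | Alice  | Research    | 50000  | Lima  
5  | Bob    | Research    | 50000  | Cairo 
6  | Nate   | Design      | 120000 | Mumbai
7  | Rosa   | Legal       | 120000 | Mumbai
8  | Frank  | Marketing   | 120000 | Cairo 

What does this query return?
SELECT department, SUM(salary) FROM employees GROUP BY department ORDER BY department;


Summing salary within each department:
  Design: 120000 = 120000
  Engineering: 50000 = 50000
  Legal: 120000 = 120000
  Marketing: 40000 + 120000 = 160000
  Research: 50000 + 50000 = 100000
  Sales: 110000 = 110000


6 groups:
Design, 120000
Engineering, 50000
Legal, 120000
Marketing, 160000
Research, 100000
Sales, 110000


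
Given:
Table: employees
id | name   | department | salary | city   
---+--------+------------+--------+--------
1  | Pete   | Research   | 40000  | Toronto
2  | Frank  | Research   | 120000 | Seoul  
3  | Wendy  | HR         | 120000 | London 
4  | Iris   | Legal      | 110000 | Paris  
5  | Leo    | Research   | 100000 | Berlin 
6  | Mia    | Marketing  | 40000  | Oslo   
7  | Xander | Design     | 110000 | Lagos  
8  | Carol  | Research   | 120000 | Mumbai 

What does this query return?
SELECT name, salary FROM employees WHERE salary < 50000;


Filtering: salary < 50000
Matching: 2 rows

2 rows:
Pete, 40000
Mia, 40000


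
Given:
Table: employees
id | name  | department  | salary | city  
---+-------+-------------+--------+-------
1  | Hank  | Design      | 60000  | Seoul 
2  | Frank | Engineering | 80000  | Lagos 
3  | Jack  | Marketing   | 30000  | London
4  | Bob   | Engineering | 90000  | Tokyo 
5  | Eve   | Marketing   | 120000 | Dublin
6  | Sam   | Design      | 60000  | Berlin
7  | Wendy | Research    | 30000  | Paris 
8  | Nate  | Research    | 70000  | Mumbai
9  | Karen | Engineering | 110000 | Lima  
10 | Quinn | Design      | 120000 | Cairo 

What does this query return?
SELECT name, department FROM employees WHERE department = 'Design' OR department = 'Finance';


Filtering: department = 'Design' OR 'Finance'
Matching: 3 rows

3 rows:
Hank, Design
Sam, Design
Quinn, Design


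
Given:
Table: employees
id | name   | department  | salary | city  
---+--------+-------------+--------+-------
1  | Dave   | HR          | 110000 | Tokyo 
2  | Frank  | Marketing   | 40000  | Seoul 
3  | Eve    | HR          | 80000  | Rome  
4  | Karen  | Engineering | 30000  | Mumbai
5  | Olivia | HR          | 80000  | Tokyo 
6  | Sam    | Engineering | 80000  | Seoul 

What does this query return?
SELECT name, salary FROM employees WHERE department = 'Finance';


Filtering: department = 'Finance'
Matching rows: 0

Empty result set (0 rows)


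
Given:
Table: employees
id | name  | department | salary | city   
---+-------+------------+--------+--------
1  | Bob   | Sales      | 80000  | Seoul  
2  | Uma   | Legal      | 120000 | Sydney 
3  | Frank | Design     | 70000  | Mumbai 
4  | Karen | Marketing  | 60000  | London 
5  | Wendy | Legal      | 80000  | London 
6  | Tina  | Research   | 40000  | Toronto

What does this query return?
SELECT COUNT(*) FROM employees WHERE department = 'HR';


Counting rows where department = 'HR'


0


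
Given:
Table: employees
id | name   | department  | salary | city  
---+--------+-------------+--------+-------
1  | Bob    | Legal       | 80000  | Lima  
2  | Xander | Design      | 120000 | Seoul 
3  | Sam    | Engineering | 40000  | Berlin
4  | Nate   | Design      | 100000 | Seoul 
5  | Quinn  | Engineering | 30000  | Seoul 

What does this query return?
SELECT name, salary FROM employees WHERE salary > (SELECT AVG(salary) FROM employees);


Subquery: AVG(salary) = 74000.0
Filtering: salary > 74000.0
  Bob (80000) -> MATCH
  Xander (120000) -> MATCH
  Nate (100000) -> MATCH


3 rows:
Bob, 80000
Xander, 120000
Nate, 100000


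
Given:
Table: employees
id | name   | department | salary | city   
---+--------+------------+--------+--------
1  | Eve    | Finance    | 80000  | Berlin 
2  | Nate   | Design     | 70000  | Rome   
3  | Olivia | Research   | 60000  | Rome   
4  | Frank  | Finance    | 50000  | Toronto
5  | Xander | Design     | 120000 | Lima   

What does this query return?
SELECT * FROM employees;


SELECT * returns all 5 rows with all columns

5 rows:
1, Eve, Finance, 80000, Berlin
2, Nate, Design, 70000, Rome
3, Olivia, Research, 60000, Rome
4, Frank, Finance, 50000, Toronto
5, Xander, Design, 120000, Lima


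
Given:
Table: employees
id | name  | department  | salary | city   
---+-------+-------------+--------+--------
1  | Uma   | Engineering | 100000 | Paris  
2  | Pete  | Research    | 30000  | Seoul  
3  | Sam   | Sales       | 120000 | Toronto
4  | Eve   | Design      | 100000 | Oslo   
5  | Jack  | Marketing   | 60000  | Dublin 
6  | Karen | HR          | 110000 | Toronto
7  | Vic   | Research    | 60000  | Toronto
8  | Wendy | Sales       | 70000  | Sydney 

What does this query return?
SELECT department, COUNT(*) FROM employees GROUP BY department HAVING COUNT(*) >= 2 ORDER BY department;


Groups with count >= 2:
  Research: 2 -> PASS
  Sales: 2 -> PASS
  Design: 1 -> filtered out
  Engineering: 1 -> filtered out
  HR: 1 -> filtered out
  Marketing: 1 -> filtered out


2 groups:
Research, 2
Sales, 2


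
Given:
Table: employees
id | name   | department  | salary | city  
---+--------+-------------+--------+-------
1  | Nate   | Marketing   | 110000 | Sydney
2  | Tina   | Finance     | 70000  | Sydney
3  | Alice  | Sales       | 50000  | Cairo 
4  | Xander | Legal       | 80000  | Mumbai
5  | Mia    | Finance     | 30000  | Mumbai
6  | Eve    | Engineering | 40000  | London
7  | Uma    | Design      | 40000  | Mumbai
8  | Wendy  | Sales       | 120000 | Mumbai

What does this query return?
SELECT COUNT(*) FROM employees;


COUNT(*) counts all rows

8


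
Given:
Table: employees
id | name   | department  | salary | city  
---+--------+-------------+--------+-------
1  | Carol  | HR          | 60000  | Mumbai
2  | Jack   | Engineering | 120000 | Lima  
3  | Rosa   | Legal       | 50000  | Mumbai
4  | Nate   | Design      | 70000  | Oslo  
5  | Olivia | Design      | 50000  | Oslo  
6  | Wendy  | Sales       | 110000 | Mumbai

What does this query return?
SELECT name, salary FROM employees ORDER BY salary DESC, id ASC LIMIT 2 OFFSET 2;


Sort by salary DESC (id ASC tiebreak), then skip 2 and take 2
Rows 3 through 4

2 rows:
Nate, 70000
Carol, 60000


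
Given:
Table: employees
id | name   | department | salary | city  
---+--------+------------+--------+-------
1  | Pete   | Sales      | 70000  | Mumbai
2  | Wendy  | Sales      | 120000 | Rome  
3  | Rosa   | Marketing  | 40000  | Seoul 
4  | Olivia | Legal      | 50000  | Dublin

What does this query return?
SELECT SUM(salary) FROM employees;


SUM(salary) = 70000 + 120000 + 40000 + 50000 = 280000

280000


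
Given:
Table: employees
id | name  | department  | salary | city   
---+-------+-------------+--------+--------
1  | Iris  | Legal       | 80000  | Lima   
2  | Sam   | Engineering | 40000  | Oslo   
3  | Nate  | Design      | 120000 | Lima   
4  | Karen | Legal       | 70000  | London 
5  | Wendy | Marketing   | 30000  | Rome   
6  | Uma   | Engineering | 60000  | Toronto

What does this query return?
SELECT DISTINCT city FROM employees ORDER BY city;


All 'city' values (row order): Lima, Oslo, Lima, London, Rome, Toronto
Removing duplicates leaves 5 unique value(s).

5 values:
Lima
London
Oslo
Rome
Toronto


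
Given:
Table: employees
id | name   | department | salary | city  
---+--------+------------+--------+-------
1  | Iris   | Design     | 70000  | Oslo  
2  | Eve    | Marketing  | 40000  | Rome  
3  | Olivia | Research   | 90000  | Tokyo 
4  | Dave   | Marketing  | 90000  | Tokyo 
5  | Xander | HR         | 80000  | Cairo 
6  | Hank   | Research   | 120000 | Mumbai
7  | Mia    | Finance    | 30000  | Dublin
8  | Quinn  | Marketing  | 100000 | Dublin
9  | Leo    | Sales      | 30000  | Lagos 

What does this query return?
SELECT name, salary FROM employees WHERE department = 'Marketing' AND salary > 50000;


Filtering: department = 'Marketing' AND salary > 50000
Matching: 2 rows

2 rows:
Dave, 90000
Quinn, 100000


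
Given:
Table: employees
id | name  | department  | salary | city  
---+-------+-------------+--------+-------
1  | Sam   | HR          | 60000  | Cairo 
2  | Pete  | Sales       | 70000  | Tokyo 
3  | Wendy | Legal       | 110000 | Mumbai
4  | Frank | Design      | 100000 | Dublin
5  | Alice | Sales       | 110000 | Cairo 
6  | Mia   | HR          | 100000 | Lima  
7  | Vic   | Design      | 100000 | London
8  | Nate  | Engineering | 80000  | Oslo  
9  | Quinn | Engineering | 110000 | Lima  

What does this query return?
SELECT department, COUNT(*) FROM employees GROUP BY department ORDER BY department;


Assigning each row to its department group:
  Sam -> HR
  Pete -> Sales
  Wendy -> Legal
  Frank -> Design
  Alice -> Sales
  Mia -> HR
  Vic -> Design
  Nate -> Engineering
  Quinn -> Engineering


5 groups:
Design, 2
Engineering, 2
HR, 2
Legal, 1
Sales, 2


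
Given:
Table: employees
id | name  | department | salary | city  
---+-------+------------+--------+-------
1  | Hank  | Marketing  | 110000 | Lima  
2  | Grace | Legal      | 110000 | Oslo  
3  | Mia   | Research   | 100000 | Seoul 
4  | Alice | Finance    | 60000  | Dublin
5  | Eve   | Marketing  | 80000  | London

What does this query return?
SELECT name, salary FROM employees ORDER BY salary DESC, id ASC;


Sorting by salary DESC, then id ASC for ties

5 rows:
Hank, 110000
Grace, 110000
Mia, 100000
Eve, 80000
Alice, 60000


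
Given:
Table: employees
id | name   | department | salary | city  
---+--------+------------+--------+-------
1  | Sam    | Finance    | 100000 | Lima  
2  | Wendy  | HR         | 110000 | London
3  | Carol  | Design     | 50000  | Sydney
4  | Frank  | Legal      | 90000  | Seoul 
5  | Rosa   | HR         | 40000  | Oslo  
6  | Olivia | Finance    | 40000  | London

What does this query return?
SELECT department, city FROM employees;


Projecting columns: department, city

6 rows:
Finance, Lima
HR, London
Design, Sydney
Legal, Seoul
HR, Oslo
Finance, London


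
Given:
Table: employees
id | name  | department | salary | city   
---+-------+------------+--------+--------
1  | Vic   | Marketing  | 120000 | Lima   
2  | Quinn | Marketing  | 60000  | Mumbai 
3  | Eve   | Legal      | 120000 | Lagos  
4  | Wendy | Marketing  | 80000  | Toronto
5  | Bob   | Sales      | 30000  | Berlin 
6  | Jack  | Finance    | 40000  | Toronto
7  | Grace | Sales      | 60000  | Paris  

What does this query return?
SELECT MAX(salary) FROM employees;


Salaries: 120000, 60000, 120000, 80000, 30000, 40000, 60000
MAX = 120000

120000


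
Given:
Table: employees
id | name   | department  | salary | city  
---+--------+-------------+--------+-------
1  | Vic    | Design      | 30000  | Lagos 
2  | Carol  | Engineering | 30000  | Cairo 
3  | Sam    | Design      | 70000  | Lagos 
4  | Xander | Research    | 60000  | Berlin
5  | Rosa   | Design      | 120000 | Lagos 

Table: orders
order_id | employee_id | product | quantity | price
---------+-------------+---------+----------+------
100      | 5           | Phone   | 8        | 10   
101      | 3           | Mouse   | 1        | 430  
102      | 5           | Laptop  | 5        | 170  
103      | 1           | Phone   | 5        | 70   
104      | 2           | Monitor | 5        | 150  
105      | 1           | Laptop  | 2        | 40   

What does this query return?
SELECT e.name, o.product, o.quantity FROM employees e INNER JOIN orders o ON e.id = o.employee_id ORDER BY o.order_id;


Joining employees.id = orders.employee_id:
  employee Rosa (id=5) -> order Phone
  employee Sam (id=3) -> order Mouse
  employee Rosa (id=5) -> order Laptop
  employee Vic (id=1) -> order Phone
  employee Carol (id=2) -> order Monitor
  employee Vic (id=1) -> order Laptop


6 rows:
Rosa, Phone, 8
Sam, Mouse, 1
Rosa, Laptop, 5
Vic, Phone, 5
Carol, Monitor, 5
Vic, Laptop, 2
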